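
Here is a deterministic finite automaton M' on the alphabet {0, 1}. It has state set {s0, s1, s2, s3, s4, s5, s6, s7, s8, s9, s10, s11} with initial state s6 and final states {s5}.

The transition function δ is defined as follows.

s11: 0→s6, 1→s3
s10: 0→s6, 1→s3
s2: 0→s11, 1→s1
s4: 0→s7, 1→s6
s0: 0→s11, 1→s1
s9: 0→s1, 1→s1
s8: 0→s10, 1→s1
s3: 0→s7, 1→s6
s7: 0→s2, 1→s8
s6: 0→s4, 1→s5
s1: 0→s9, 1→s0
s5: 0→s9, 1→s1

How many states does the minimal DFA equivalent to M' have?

P0 = {s5} | {s0,s1,s2,s3,s4,s6,s7,s8,s9,s10,s11}.
On input 1, block {s0,s1,s2,s3,s4,s6,s7,s8,s9,s10,s11} splits into {s0,s1,s2,s3,s4,s7,s8,s9,s10,s11} and {s6}.
On input 0, block {s0,s1,s2,s3,s4,s7,s8,s9,s10,s11} splits into {s0,s1,s2,s3,s4,s7,s8,s9} and {s10,s11}.
On input 0, block {s0,s1,s2,s3,s4,s7,s8,s9} splits into {s1,s3,s4,s7,s9} and {s0,s2,s8}.
Split {s1,s3,s4,s7,s9} by δ(·,0) → {s1,s3,s4,s9} and {s7}.
Split {s1,s3,s4,s9} by δ(·,0) → {s1,s9} and {s3,s4}.
Split {s1,s9} by δ(·,1) → {s1} and {s9}.
No further refinement is possible. Final partition (8 blocks): {s5} | {s1} | {s6} | {s10,s11} | {s0,s2,s8} | {s7} | {s3,s4} | {s9}.

8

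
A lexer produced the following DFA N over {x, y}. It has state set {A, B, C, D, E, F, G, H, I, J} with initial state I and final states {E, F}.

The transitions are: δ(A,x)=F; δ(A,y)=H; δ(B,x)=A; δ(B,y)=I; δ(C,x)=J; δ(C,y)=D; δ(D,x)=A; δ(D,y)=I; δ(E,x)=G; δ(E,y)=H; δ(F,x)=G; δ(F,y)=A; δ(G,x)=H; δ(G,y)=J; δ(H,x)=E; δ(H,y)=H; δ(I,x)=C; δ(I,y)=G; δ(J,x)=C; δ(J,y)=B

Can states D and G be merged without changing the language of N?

Start with accepting vs non-accepting: {E,F} | {A,B,C,D,G,H,I,J}.
Split {A,B,C,D,G,H,I,J} by δ(·,x) → {B,C,D,G,I,J} and {A,H}.
On input x, block {B,C,D,G,I,J} splits into {B,D,G} and {C,I,J}.
Stable partition: {E,F} | {B,D,G} | {A,H} | {C,I,J} — 4 equivalence classes.
D and G lie in the same block of the stable partition, so they are equivalent — no string distinguishes them.

Yes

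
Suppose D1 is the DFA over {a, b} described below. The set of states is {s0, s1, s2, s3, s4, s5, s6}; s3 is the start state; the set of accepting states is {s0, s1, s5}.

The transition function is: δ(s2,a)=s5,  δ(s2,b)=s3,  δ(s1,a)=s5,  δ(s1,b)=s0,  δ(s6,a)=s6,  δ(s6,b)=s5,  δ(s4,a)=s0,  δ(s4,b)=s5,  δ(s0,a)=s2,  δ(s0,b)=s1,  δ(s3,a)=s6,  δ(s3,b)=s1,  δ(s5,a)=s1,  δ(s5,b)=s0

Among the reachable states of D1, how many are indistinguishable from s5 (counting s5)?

Reachable states from the start: {s0,s1,s2,s3,s5,s6}. Unreachable: {s4} — drop them.
P0 = {s0,s1,s5} | {s2,s3,s6}.
On input a, block {s0,s1,s5} splits into {s1,s5} and {s0}.
On input a, block {s2,s3,s6} splits into {s3,s6} and {s2}.
Stable partition: {s1,s5} | {s3,s6} | {s0} | {s2} — 4 equivalence classes.
State s5 belongs to the block {s1,s5}, which has 2 states.

2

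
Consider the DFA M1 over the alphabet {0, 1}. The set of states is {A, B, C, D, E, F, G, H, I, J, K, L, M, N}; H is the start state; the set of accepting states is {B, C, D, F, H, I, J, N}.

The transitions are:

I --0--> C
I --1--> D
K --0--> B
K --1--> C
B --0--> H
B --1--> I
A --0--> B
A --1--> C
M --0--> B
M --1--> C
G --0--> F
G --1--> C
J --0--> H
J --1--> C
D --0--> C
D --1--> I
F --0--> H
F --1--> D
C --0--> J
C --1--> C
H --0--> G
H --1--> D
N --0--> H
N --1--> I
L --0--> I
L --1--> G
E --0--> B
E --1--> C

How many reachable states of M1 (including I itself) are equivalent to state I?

Reachable states from the start: {C,D,F,G,H,I,J}. Unreachable: {A,B,E,K,L,M,N} — drop them.
Initial partition by acceptance: {C,D,F,H,I,J} | {G}.
Split {C,D,F,H,I,J} by δ(·,0) → {C,D,F,I,J} and {H}.
Split {C,D,F,I,J} by δ(·,0) → {C,D,I} and {F,J}.
On input 0, block {C,D,I} splits into {D,I} and {C}.
Split {F,J} by δ(·,1) → {F} and {J}.
The partition is now stable with 6 blocks: {D,I} | {G} | {H} | {F} | {C} | {J}.
State I belongs to the block {D,I}, which has 2 states.

2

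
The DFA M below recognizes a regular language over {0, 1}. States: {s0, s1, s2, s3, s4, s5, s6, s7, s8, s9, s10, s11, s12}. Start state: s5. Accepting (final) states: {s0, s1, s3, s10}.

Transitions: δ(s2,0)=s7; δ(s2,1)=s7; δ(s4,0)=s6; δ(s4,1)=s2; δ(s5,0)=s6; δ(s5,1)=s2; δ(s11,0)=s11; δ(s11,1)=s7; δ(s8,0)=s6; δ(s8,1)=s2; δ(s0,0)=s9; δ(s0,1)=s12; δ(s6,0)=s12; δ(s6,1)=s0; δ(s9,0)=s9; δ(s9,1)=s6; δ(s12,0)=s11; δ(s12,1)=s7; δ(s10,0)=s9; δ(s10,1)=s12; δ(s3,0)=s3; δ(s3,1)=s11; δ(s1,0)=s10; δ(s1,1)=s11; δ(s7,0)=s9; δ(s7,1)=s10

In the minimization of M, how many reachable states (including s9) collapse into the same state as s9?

Reachable states from the start: {s0,s2,s5,s6,s7,s9,s10,s11,s12}. Unreachable: {s1,s3,s4,s8} — drop them.
P0 = {s0,s10} | {s2,s5,s6,s7,s9,s11,s12}.
Refine {s2,s5,s6,s7,s9,s11,s12} on symbol 1: members go to different blocks, giving {s2,s5,s9,s11,s12} and {s6,s7}.
Refine {s2,s5,s9,s11,s12} on symbol 0: members go to different blocks, giving {s9,s11,s12} and {s2,s5}.
On input 1, block {s2,s5} splits into {s2} and {s5}.
No further refinement is possible. Final partition (5 blocks): {s0,s10} | {s9,s11,s12} | {s6,s7} | {s2} | {s5}.
The equivalence class containing s9 is {s9,s11,s12}, of size 3.

3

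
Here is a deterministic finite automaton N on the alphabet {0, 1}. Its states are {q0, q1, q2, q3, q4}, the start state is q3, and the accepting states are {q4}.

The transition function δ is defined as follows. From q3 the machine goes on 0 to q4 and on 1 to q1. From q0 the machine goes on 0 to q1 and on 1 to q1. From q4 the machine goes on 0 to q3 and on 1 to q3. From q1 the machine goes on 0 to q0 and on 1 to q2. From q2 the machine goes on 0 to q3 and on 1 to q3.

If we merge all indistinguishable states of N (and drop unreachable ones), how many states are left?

5

P0 = {q4} | {q0,q1,q2,q3}.
On input 0, block {q0,q1,q2,q3} splits into {q0,q1,q2} and {q3}.
Refine {q0,q1,q2} on symbol 0: members go to different blocks, giving {q0,q1} and {q2}.
Refine {q0,q1} on symbol 1: members go to different blocks, giving {q0} and {q1}.
The partition is now stable with 5 blocks: {q4} | {q0} | {q3} | {q2} | {q1}.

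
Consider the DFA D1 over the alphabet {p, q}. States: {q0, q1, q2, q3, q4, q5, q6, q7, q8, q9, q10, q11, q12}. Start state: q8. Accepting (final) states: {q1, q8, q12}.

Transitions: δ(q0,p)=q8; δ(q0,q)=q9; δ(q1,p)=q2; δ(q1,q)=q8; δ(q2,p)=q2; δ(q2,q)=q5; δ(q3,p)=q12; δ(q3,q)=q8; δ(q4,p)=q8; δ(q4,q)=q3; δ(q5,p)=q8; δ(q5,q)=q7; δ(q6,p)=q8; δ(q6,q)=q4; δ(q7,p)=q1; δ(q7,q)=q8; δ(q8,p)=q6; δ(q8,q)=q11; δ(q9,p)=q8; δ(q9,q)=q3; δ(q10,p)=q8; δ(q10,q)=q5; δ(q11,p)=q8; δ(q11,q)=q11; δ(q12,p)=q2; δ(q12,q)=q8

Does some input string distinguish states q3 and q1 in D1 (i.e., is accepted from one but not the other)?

Yes

Reachable states from the start: {q1,q2,q3,q4,q5,q6,q7,q8,q11,q12}. Unreachable: {q0,q9,q10} — drop them.
Initial partition by acceptance: {q1,q8,q12} | {q2,q3,q4,q5,q6,q7,q11}.
On input q, block {q1,q8,q12} splits into {q1,q12} and {q8}.
On input p, block {q2,q3,q4,q5,q6,q7,q11} splits into {q4,q5,q6,q11} and {q3,q7} and {q2}.
Refine {q4,q5,q6,q11} on symbol q: members go to different blocks, giving {q4,q5} and {q6,q11}.
On input q, block {q6,q11} splits into {q6} and {q11}.
Stable partition: {q1,q12} | {q4,q5} | {q8} | {q3,q7} | {q2} | {q6} | {q11} — 7 equivalence classes.
q3 and q1 end up in different blocks, so they are distinguishable. For instance, the string 'ε' is accepted from only q1.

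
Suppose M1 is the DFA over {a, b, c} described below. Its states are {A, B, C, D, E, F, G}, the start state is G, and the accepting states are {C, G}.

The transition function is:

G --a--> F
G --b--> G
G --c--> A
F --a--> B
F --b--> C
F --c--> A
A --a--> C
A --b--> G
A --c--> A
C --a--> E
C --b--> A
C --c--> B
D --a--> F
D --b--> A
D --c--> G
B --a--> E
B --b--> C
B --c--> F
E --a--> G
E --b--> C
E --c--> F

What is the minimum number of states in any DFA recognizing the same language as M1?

States {D} cannot be reached from the start state, so discard them.
Start with accepting vs non-accepting: {C,G} | {A,B,E,F}.
Refine {C,G} on symbol b: members go to different blocks, giving {C} and {G}.
On input a, block {A,B,E,F} splits into {B,F} and {A} and {E}.
Refine {B,F} on symbol a: members go to different blocks, giving {B} and {F}.
No further refinement is possible. Final partition (6 blocks): {C} | {B} | {G} | {A} | {E} | {F}.

6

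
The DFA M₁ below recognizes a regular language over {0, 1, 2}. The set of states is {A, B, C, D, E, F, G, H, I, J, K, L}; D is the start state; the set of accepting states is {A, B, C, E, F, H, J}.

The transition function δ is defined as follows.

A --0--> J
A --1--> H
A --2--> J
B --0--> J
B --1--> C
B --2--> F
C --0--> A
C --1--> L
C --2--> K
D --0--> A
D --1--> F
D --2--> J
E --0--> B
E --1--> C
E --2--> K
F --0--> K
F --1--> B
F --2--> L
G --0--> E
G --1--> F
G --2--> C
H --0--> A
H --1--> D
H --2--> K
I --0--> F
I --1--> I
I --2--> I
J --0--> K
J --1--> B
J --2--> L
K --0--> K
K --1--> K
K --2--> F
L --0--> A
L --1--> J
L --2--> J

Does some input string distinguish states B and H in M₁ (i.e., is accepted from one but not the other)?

Reachable states from the start: {A,B,C,D,F,H,J,K,L}. Unreachable: {E,G,I} — drop them.
Start with accepting vs non-accepting: {A,B,C,F,H,J} | {D,K,L}.
Refine {A,B,C,F,H,J} on symbol 0: members go to different blocks, giving {A,B,C,H} and {F,J}.
On input 0, block {A,B,C,H} splits into {A,B} and {C,H}.
On input 0, block {D,K,L} splits into {D,L} and {K}.
No further refinement is possible. Final partition (5 blocks): {A,B} | {D,L} | {F,J} | {C,H} | {K}.
B and H end up in different blocks, so they are distinguishable. For instance, the string '1' is accepted from only B.

Yes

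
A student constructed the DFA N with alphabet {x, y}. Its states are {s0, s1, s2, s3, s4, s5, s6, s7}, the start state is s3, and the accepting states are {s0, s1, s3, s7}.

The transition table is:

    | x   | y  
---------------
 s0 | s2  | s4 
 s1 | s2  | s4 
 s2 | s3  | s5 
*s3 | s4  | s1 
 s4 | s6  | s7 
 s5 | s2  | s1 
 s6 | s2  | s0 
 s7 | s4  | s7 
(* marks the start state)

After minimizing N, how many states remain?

6

All states are reachable from the start state.
Initial partition by acceptance: {s0,s1,s3,s7} | {s2,s4,s5,s6}.
Refine {s0,s1,s3,s7} on symbol y: members go to different blocks, giving {s0,s1} and {s3,s7}.
Split {s2,s4,s5,s6} by δ(·,x) → {s4,s5,s6} and {s2}.
Split {s4,s5,s6} by δ(·,x) → {s5,s6} and {s4}.
On input y, block {s3,s7} splits into {s3} and {s7}.
No further refinement is possible. Final partition (6 blocks): {s0,s1} | {s5,s6} | {s3} | {s2} | {s4} | {s7}.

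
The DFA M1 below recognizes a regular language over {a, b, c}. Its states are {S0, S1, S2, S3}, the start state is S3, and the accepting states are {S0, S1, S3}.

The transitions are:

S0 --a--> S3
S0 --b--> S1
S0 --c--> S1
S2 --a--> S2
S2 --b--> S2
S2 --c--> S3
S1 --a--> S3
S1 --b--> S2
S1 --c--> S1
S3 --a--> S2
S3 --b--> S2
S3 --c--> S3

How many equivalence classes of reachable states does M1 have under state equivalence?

Reachable states from the start: {S2,S3}. Unreachable: {S0,S1} — drop them.
P0 = {S3} | {S2}.
The partition is now stable with 2 blocks: {S3} | {S2}.

2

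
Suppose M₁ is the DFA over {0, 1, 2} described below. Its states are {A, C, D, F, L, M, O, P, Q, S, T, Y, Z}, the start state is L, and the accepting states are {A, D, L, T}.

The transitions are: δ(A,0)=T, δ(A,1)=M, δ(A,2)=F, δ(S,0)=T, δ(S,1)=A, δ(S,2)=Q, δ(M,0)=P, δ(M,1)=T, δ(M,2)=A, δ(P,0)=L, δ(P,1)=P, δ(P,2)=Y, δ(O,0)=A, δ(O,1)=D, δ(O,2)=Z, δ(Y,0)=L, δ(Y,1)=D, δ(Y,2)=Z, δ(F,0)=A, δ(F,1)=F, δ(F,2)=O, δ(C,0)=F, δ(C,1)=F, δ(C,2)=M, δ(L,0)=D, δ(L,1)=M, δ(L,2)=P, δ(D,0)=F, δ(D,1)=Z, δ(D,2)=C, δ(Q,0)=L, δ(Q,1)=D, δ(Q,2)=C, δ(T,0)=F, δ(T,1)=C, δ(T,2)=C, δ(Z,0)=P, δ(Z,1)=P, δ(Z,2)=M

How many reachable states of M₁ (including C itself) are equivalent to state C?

2

First remove the unreachable states {Q,S}; 11 states remain.
Start with accepting vs non-accepting: {A,D,L,T} | {C,F,M,O,P,Y,Z}.
On input 0, block {A,D,L,T} splits into {D,T} and {A,L}.
On input 0, block {C,F,M,O,P,Y,Z} splits into {F,O,P,Y} and {C,M,Z}.
On input 1, block {F,O,P,Y} splits into {F,P} and {O,Y}.
Refine {C,M,Z} on symbol 1: members go to different blocks, giving {C,Z} and {M}.
Stable partition: {D,T} | {F,P} | {A,L} | {C,Z} | {O,Y} | {M} — 6 equivalence classes.
The equivalence class containing C is {C,Z}, of size 2.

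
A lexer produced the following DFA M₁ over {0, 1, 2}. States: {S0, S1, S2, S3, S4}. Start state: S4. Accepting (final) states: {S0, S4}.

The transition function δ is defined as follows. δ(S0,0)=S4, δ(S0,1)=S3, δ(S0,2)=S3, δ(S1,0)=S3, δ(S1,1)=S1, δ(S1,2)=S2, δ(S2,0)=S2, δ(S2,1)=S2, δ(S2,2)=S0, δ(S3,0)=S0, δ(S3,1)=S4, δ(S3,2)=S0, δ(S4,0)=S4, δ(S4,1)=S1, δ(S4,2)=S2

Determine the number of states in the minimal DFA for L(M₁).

5

All states are reachable from the start state.
Start with accepting vs non-accepting: {S0,S4} | {S1,S2,S3}.
Refine {S1,S2,S3} on symbol 0: members go to different blocks, giving {S1,S2} and {S3}.
Split {S0,S4} by δ(·,1) → {S0} and {S4}.
On input 0, block {S1,S2} splits into {S1} and {S2}.
Stable partition: {S0} | {S1} | {S3} | {S4} | {S2} — 5 equivalence classes.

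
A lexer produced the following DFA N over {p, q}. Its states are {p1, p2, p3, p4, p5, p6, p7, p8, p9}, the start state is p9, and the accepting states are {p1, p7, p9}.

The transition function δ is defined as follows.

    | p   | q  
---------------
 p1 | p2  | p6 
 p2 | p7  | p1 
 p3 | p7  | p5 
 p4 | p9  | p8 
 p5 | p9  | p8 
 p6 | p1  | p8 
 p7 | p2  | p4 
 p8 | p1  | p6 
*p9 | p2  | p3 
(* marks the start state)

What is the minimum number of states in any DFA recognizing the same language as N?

All states are reachable from the start state.
P0 = {p1,p7,p9} | {p2,p3,p4,p5,p6,p8}.
Split {p2,p3,p4,p5,p6,p8} by δ(·,q) → {p3,p4,p5,p6,p8} and {p2}.
No further refinement is possible. Final partition (3 blocks): {p1,p7,p9} | {p3,p4,p5,p6,p8} | {p2}.

3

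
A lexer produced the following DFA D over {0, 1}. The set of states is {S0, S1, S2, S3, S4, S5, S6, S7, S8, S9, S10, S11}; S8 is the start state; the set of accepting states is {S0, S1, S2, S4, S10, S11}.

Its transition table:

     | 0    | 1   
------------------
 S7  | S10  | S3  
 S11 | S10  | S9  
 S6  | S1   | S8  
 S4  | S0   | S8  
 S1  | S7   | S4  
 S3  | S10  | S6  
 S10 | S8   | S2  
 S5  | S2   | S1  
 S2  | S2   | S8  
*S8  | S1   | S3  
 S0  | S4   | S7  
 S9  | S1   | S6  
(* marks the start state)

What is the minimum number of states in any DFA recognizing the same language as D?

3

First remove the unreachable states {S5,S9,S11}; 9 states remain.
P0 = {S0,S1,S2,S4,S10} | {S3,S6,S7,S8}.
On input 0, block {S0,S1,S2,S4,S10} splits into {S0,S2,S4} and {S1,S10}.
The partition is now stable with 3 blocks: {S0,S2,S4} | {S3,S6,S7,S8} | {S1,S10}.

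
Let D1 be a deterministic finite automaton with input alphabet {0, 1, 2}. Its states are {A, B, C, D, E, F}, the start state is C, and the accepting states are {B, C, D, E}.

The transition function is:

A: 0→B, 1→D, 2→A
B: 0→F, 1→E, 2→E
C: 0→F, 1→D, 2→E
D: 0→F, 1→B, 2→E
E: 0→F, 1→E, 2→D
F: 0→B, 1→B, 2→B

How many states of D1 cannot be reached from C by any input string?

1

BFS from C reaches {B, C, D, E, F}; the 1 state(s) A are never visited.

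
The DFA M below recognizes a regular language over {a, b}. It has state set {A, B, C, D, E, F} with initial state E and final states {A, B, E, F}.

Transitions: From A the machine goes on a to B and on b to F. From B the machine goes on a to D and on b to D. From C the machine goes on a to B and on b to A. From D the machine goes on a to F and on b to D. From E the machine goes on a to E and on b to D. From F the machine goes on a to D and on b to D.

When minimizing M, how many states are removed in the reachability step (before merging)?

Starting at E and following transitions, the reachable set is {D, E, F}. That leaves A, B, C unreachable — 3 in total.

3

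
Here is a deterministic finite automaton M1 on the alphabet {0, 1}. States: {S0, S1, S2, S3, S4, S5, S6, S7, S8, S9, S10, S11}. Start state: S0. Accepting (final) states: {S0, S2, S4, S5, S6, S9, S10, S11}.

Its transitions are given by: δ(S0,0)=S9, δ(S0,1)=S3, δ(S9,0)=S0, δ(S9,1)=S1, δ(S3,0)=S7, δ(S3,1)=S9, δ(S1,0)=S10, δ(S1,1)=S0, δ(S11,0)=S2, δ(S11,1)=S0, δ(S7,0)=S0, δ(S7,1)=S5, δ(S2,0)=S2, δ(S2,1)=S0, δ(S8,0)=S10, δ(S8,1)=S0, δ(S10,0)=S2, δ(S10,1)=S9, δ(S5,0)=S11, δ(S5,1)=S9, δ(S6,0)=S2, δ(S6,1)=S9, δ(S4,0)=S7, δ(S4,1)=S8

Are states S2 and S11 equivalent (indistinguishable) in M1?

First remove the unreachable states {S4,S6,S8}; 9 states remain.
Initial partition by acceptance: {S0,S2,S5,S9,S10,S11} | {S1,S3,S7}.
Refine {S0,S2,S5,S9,S10,S11} on symbol 1: members go to different blocks, giving {S2,S5,S10,S11} and {S0,S9}.
Refine {S1,S3,S7} on symbol 0: members go to different blocks, giving {S1} and {S3} and {S7}.
Refine {S0,S9} on symbol 1: members go to different blocks, giving {S0} and {S9}.
Refine {S2,S5,S10,S11} on symbol 1: members go to different blocks, giving {S2,S11} and {S5,S10}.
The partition is now stable with 7 blocks: {S2,S11} | {S1} | {S0} | {S3} | {S7} | {S9} | {S5,S10}.
S2 and S11 lie in the same block of the stable partition, so they are equivalent — no string distinguishes them.

Yes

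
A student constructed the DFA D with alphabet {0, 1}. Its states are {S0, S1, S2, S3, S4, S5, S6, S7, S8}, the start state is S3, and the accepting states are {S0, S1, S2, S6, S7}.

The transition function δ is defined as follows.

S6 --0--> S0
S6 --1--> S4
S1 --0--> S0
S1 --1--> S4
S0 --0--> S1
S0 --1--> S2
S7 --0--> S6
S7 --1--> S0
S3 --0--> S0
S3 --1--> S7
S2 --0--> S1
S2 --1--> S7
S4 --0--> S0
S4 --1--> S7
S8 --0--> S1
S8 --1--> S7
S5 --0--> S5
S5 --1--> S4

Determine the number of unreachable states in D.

No path from S3 leads to S5, S8; the other 7 states are all reachable.

2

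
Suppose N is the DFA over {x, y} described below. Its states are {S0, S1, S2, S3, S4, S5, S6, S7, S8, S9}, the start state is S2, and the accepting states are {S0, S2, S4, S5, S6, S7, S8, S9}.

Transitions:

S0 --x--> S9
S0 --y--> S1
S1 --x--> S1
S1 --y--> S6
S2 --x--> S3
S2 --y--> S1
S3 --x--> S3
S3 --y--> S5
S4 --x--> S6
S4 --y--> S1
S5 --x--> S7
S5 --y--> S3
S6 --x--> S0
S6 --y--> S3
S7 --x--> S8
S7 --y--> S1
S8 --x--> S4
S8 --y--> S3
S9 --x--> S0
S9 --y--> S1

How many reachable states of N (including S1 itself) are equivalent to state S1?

Start with accepting vs non-accepting: {S0,S2,S4,S5,S6,S7,S8,S9} | {S1,S3}.
On input x, block {S0,S2,S4,S5,S6,S7,S8,S9} splits into {S0,S4,S5,S6,S7,S8,S9} and {S2}.
Stable partition: {S0,S4,S5,S6,S7,S8,S9} | {S1,S3} | {S2} — 3 equivalence classes.
State S1 belongs to the block {S1,S3}, which has 2 states.

2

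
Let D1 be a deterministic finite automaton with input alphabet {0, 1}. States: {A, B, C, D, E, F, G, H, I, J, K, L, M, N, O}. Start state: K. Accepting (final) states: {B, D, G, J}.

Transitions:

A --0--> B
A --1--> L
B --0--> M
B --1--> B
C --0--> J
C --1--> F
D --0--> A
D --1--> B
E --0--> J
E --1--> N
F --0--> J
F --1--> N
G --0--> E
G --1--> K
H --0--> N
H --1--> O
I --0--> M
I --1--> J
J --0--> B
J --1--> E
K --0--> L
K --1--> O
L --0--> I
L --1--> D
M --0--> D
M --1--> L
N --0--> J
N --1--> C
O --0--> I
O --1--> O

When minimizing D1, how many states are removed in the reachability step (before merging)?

BFS from K reaches {A, B, C, D, E, F, I, J, K, L, M, N, O}; the 2 state(s) G, H are never visited.

2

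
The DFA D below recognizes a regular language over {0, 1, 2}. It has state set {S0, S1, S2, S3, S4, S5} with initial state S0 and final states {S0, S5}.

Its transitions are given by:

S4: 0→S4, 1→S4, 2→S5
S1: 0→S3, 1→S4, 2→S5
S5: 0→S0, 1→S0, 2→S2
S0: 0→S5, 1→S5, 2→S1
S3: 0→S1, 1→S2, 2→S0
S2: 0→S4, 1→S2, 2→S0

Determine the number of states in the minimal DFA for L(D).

2

P0 = {S0,S5} | {S1,S2,S3,S4}.
The partition is now stable with 2 blocks: {S0,S5} | {S1,S2,S3,S4}.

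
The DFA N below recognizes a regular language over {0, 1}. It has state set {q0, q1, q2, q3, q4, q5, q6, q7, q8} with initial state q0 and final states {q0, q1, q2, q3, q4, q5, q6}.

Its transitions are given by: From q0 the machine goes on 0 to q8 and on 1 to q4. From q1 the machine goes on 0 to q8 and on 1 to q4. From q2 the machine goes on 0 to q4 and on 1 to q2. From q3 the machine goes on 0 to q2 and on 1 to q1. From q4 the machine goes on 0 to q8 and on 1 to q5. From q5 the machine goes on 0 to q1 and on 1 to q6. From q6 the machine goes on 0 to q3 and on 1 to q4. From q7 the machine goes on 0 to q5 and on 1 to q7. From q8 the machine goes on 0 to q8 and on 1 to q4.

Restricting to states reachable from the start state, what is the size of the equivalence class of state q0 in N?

States {q7} cannot be reached from the start state, so discard them.
Initial partition by acceptance: {q0,q1,q2,q3,q4,q5,q6} | {q8}.
Refine {q0,q1,q2,q3,q4,q5,q6} on symbol 0: members go to different blocks, giving {q2,q3,q5,q6} and {q0,q1,q4}.
Refine {q2,q3,q5,q6} on symbol 0: members go to different blocks, giving {q2,q5} and {q3,q6}.
Refine {q2,q5} on symbol 1: members go to different blocks, giving {q2} and {q5}.
Refine {q0,q1,q4} on symbol 1: members go to different blocks, giving {q0,q1} and {q4}.
Split {q3,q6} by δ(·,0) → {q3} and {q6}.
No further refinement is possible. Final partition (7 blocks): {q2} | {q8} | {q0,q1} | {q3} | {q5} | {q4} | {q6}.
The equivalence class containing q0 is {q0,q1}, of size 2.

2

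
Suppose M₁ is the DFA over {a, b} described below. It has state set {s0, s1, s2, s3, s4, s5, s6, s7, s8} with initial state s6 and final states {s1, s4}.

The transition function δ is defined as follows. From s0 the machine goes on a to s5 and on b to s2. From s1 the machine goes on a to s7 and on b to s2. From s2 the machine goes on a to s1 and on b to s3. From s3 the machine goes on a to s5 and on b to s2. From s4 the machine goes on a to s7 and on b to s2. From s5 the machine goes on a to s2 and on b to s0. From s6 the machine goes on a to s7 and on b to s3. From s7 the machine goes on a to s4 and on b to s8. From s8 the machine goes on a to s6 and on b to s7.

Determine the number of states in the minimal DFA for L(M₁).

4

Start with accepting vs non-accepting: {s1,s4} | {s0,s2,s3,s5,s6,s7,s8}.
Refine {s0,s2,s3,s5,s6,s7,s8} on symbol a: members go to different blocks, giving {s0,s3,s5,s6,s8} and {s2,s7}.
Split {s0,s3,s5,s6,s8} by δ(·,a) → {s0,s3,s8} and {s5,s6}.
The partition is now stable with 4 blocks: {s1,s4} | {s0,s3,s8} | {s2,s7} | {s5,s6}.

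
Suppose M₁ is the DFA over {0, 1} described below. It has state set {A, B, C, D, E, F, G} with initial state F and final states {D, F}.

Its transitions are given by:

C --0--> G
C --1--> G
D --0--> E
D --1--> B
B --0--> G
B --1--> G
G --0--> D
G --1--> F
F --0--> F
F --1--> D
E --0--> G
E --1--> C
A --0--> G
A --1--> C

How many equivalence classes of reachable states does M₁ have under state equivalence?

Reachable states from the start: {B,C,D,E,F,G}. Unreachable: {A} — drop them.
P0 = {D,F} | {B,C,E,G}.
On input 0, block {D,F} splits into {D} and {F}.
On input 0, block {B,C,E,G} splits into {B,C,E} and {G}.
Refine {B,C,E} on symbol 1: members go to different blocks, giving {B,C} and {E}.
No further refinement is possible. Final partition (5 blocks): {D} | {B,C} | {F} | {G} | {E}.

5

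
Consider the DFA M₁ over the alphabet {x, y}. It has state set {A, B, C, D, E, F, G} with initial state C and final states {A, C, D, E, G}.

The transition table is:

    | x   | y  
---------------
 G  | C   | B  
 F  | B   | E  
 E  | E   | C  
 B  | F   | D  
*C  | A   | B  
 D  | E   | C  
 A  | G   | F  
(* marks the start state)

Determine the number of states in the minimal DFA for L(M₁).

3

Every state is reachable, so we keep all 7.
Initial partition by acceptance: {A,C,D,E,G} | {B,F}.
Refine {A,C,D,E,G} on symbol y: members go to different blocks, giving {A,C,G} and {D,E}.
The partition is now stable with 3 blocks: {A,C,G} | {B,F} | {D,E}.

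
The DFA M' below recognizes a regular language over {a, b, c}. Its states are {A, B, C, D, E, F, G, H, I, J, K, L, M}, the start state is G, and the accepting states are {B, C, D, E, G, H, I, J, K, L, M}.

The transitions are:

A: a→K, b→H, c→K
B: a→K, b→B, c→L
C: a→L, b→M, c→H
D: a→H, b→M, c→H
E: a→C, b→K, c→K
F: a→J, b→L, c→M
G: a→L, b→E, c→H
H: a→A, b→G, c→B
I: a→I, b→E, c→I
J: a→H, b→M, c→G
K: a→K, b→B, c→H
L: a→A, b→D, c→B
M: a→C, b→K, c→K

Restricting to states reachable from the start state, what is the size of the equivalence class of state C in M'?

3

States {F,I,J} cannot be reached from the start state, so discard them.
Start with accepting vs non-accepting: {B,C,D,E,G,H,K,L,M} | {A}.
On input a, block {B,C,D,E,G,H,K,L,M} splits into {B,C,D,E,G,K,M} and {H,L}.
Split {B,C,D,E,G,K,M} by δ(·,a) → {B,E,K,M} and {C,D,G}.
Split {B,E,K,M} by δ(·,a) → {B,K} and {E,M}.
The partition is now stable with 5 blocks: {B,K} | {A} | {H,L} | {C,D,G} | {E,M}.
The equivalence class containing C is {C,D,G}, of size 3.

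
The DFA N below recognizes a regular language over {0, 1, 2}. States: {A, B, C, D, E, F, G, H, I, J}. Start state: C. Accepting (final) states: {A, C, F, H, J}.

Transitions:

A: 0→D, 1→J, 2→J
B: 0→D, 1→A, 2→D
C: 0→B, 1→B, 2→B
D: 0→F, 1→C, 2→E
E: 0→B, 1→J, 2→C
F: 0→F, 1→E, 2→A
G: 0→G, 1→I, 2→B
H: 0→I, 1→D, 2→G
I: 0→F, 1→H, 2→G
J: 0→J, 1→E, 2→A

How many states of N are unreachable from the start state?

3

No path from C leads to G, H, I; the other 7 states are all reachable.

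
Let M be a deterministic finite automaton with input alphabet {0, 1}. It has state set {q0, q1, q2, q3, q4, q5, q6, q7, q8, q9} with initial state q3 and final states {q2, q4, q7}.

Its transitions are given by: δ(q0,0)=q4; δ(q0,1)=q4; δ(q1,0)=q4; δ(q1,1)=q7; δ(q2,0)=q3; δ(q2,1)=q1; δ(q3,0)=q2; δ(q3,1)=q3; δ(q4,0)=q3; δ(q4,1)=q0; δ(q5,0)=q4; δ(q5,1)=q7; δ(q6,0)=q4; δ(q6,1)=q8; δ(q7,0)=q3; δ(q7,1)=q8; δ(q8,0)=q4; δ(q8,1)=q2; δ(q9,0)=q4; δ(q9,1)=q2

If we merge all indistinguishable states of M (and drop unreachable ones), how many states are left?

3

States {q5,q6,q9} cannot be reached from the start state, so discard them.
P0 = {q2,q4,q7} | {q0,q1,q3,q8}.
Split {q0,q1,q3,q8} by δ(·,1) → {q0,q1,q8} and {q3}.
Stable partition: {q2,q4,q7} | {q0,q1,q8} | {q3} — 3 equivalence classes.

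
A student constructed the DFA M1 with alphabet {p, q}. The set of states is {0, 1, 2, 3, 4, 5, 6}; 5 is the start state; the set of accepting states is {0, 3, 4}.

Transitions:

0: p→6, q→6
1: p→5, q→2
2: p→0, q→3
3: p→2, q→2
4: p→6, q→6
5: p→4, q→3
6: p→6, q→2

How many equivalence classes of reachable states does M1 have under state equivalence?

4

States {1} cannot be reached from the start state, so discard them.
Start with accepting vs non-accepting: {0,3,4} | {2,5,6}.
Split {2,5,6} by δ(·,p) → {2,5} and {6}.
On input p, block {0,3,4} splits into {0,4} and {3}.
The partition is now stable with 4 blocks: {0,4} | {2,5} | {6} | {3}.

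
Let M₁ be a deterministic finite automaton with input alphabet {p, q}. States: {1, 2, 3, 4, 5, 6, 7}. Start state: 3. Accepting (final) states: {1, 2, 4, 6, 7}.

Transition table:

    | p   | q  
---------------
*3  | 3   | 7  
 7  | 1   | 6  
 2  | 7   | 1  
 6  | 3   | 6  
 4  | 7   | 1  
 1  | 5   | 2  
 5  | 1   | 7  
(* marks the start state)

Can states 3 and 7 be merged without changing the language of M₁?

No

Reachable states from the start: {1,2,3,5,6,7}. Unreachable: {4} — drop them.
Start with accepting vs non-accepting: {1,2,6,7} | {3,5}.
Split {1,2,6,7} by δ(·,p) → {1,6} and {2,7}.
On input q, block {1,6} splits into {1} and {6}.
On input p, block {3,5} splits into {3} and {5}.
Refine {2,7} on symbol p: members go to different blocks, giving {2} and {7}.
No further refinement is possible. Final partition (6 blocks): {1} | {3} | {2} | {6} | {5} | {7}.
3 and 7 end up in different blocks, so they are distinguishable. For instance, the string 'ε' is accepted from only 7.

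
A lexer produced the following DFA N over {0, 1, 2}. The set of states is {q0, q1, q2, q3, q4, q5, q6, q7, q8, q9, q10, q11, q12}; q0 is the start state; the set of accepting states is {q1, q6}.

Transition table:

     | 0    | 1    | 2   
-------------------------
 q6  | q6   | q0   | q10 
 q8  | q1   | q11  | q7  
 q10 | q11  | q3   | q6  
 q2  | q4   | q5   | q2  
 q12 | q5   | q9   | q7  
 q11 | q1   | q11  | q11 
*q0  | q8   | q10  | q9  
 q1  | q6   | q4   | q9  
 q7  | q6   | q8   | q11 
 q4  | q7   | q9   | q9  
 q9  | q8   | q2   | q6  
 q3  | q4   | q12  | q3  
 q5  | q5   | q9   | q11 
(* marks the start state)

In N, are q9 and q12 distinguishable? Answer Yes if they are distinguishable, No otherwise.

All states are reachable from the start state.
Initial partition by acceptance: {q1,q6} | {q0,q2,q3,q4,q5,q7,q8,q9,q10,q11,q12}.
Split {q0,q2,q3,q4,q5,q7,q8,q9,q10,q11,q12} by δ(·,0) → {q0,q2,q3,q4,q5,q9,q10,q12} and {q7,q8,q11}.
Refine {q0,q2,q3,q4,q5,q9,q10,q12} on symbol 0: members go to different blocks, giving {q0,q4,q9,q10} and {q2,q3,q5,q12}.
Refine {q0,q4,q9,q10} on symbol 1: members go to different blocks, giving {q0,q4} and {q9,q10}.
Refine {q2,q3,q5,q12} on symbol 0: members go to different blocks, giving {q2,q3} and {q5,q12}.
The partition is now stable with 6 blocks: {q1,q6} | {q0,q4} | {q7,q8,q11} | {q2,q3} | {q9,q10} | {q5,q12}.
q9 and q12 end up in different blocks, so they are distinguishable. For instance, the string '2' is accepted from only q9.

Yes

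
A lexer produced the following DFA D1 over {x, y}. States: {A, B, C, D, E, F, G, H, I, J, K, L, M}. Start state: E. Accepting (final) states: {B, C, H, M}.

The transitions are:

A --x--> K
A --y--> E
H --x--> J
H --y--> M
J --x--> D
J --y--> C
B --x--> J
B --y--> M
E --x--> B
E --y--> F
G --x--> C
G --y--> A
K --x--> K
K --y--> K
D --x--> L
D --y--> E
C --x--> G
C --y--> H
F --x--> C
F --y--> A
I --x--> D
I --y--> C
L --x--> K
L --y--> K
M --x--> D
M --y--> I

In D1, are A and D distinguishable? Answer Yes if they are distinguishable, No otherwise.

No

P0 = {B,C,H,M} | {A,D,E,F,G,I,J,K,L}.
On input y, block {B,C,H,M} splits into {B,C,H} and {M}.
Refine {B,C,H} on symbol y: members go to different blocks, giving {B,H} and {C}.
Refine {A,D,E,F,G,I,J,K,L} on symbol x: members go to different blocks, giving {A,D,I,J,K,L} and {F,G} and {E}.
Split {A,D,I,J,K,L} by δ(·,y) → {A,D} and {I,J} and {K,L}.
Stable partition: {B,H} | {A,D} | {M} | {C} | {F,G} | {E} | {I,J} | {K,L} — 8 equivalence classes.
A and D lie in the same block of the stable partition, so they are equivalent — no string distinguishes them.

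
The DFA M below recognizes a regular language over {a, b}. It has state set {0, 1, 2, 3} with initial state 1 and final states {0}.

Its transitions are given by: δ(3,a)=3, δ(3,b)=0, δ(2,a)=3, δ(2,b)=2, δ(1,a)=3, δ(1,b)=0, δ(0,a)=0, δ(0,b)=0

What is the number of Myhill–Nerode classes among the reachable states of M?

2

Reachable states from the start: {0,1,3}. Unreachable: {2} — drop them.
P0 = {0} | {1,3}.
The partition is now stable with 2 blocks: {0} | {1,3}.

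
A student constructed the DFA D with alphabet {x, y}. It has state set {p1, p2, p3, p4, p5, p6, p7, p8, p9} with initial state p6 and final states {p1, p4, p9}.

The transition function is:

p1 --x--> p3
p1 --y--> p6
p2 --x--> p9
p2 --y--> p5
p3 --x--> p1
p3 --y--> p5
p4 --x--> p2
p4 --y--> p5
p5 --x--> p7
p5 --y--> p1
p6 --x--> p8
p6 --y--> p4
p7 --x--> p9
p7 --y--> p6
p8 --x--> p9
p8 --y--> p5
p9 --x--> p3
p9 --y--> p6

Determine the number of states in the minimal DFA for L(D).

3

Every state is reachable, so we keep all 9.
Initial partition by acceptance: {p1,p4,p9} | {p2,p3,p5,p6,p7,p8}.
On input x, block {p2,p3,p5,p6,p7,p8} splits into {p2,p3,p7,p8} and {p5,p6}.
No further refinement is possible. Final partition (3 blocks): {p1,p4,p9} | {p2,p3,p7,p8} | {p5,p6}.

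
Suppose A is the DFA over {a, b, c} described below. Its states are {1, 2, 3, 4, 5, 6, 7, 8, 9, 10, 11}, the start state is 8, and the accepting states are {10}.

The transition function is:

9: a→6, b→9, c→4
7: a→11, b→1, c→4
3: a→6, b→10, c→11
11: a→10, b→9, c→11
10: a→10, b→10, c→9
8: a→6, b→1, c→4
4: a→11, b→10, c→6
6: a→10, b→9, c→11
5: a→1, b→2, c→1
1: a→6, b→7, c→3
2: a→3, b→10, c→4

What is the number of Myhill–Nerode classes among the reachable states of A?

4

States {2,5} cannot be reached from the start state, so discard them.
Start with accepting vs non-accepting: {10} | {1,3,4,6,7,8,9,11}.
Split {1,3,4,6,7,8,9,11} by δ(·,a) → {1,3,4,7,8,9} and {6,11}.
Refine {1,3,4,7,8,9} on symbol b: members go to different blocks, giving {1,7,8,9} and {3,4}.
The partition is now stable with 4 blocks: {10} | {1,7,8,9} | {6,11} | {3,4}.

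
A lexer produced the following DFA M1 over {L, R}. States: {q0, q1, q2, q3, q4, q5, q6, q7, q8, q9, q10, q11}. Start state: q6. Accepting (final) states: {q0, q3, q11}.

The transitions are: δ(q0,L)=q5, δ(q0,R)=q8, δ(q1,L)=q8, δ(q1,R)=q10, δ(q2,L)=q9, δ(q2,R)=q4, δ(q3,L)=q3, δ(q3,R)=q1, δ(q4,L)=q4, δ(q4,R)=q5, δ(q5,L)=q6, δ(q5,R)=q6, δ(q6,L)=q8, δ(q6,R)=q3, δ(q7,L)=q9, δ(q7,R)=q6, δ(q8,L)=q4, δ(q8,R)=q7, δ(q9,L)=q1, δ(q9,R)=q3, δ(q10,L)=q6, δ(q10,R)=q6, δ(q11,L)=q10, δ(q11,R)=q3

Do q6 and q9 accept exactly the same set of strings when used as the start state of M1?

Yes

States {q0,q2,q11} cannot be reached from the start state, so discard them.
Start with accepting vs non-accepting: {q3} | {q1,q4,q5,q6,q7,q8,q9,q10}.
Split {q1,q4,q5,q6,q7,q8,q9,q10} by δ(·,R) → {q1,q4,q5,q7,q8,q10} and {q6,q9}.
Split {q1,q4,q5,q7,q8,q10} by δ(·,L) → {q1,q4,q8} and {q5,q7,q10}.
No further refinement is possible. Final partition (4 blocks): {q3} | {q1,q4,q8} | {q6,q9} | {q5,q7,q10}.
q6 and q9 lie in the same block of the stable partition, so they are equivalent — no string distinguishes them.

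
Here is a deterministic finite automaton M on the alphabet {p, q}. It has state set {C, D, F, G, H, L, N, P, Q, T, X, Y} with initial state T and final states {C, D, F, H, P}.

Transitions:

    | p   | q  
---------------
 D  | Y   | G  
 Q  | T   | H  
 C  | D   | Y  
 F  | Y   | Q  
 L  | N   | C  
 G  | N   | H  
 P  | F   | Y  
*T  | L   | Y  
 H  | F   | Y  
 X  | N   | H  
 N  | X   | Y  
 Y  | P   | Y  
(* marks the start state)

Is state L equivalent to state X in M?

Yes

All states are reachable from the start state.
Start with accepting vs non-accepting: {C,D,F,H,P} | {G,L,N,Q,T,X,Y}.
Refine {C,D,F,H,P} on symbol p: members go to different blocks, giving {C,H,P} and {D,F}.
Split {G,L,N,Q,T,X,Y} by δ(·,p) → {G,L,N,Q,T,X} and {Y}.
Refine {G,L,N,Q,T,X} on symbol q: members go to different blocks, giving {G,L,Q,X} and {N,T}.
The partition is now stable with 5 blocks: {C,H,P} | {G,L,Q,X} | {D,F} | {Y} | {N,T}.
L and X lie in the same block of the stable partition, so they are equivalent — no string distinguishes them.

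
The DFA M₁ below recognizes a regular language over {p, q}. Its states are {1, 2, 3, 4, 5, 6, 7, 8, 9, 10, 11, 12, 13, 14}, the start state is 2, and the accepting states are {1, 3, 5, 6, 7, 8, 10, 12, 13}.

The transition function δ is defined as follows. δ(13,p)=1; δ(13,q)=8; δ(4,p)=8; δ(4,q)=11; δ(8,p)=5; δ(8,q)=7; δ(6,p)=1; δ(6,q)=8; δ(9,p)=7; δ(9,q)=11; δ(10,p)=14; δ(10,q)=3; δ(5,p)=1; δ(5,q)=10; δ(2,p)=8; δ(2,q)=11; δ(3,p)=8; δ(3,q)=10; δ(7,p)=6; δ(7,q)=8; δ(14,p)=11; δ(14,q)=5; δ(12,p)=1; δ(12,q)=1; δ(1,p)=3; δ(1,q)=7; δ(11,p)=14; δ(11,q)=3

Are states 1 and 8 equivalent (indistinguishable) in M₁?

First remove the unreachable states {4,9,12,13}; 10 states remain.
Start with accepting vs non-accepting: {1,3,5,6,7,8,10} | {2,11,14}.
On input p, block {1,3,5,6,7,8,10} splits into {1,3,5,6,7,8} and {10}.
Split {1,3,5,6,7,8} by δ(·,q) → {1,6,7,8} and {3,5}.
Split {1,6,7,8} by δ(·,p) → {1,8} and {6,7}.
On input p, block {2,11,14} splits into {11,14} and {2}.
On input p, block {6,7} splits into {6} and {7}.
The partition is now stable with 7 blocks: {1,8} | {11,14} | {10} | {3,5} | {6} | {2} | {7}.
1 and 8 lie in the same block of the stable partition, so they are equivalent — no string distinguishes them.

Yes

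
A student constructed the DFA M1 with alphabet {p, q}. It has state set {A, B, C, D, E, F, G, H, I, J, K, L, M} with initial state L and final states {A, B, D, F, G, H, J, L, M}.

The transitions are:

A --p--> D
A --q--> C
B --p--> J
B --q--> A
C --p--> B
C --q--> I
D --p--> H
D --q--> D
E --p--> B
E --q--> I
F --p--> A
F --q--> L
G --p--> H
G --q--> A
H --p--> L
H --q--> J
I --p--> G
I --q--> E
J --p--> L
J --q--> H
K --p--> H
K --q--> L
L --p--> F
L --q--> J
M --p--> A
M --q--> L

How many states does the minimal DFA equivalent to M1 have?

7

First remove the unreachable states {K,M}; 11 states remain.
P0 = {A,B,D,F,G,H,J,L} | {C,E,I}.
Refine {A,B,D,F,G,H,J,L} on symbol q: members go to different blocks, giving {B,D,F,G,H,J,L} and {A}.
On input p, block {B,D,F,G,H,J,L} splits into {B,D,G,H,J,L} and {F}.
On input p, block {B,D,G,H,J,L} splits into {B,D,G,H,J} and {L}.
Refine {B,D,G,H,J} on symbol p: members go to different blocks, giving {B,D,G} and {H,J}.
Split {B,D,G} by δ(·,q) → {B,G} and {D}.
No further refinement is possible. Final partition (7 blocks): {B,G} | {C,E,I} | {A} | {F} | {L} | {H,J} | {D}.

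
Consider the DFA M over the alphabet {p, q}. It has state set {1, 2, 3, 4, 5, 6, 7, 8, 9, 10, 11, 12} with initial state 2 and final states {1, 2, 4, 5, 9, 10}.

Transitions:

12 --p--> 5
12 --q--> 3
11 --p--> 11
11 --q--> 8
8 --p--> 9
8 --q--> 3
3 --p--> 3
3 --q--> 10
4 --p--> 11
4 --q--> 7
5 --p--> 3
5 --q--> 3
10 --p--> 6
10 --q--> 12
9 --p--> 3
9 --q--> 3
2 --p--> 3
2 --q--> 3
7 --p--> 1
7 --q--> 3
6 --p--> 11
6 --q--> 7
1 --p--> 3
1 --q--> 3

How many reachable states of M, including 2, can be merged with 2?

4

First remove the unreachable states {4}; 11 states remain.
Initial partition by acceptance: {1,2,5,9,10} | {3,6,7,8,11,12}.
Refine {3,6,7,8,11,12} on symbol p: members go to different blocks, giving {3,6,11} and {7,8,12}.
On input q, block {1,2,5,9,10} splits into {1,2,5,9} and {10}.
On input q, block {3,6,11} splits into {6,11} and {3}.
The partition is now stable with 5 blocks: {1,2,5,9} | {6,11} | {7,8,12} | {10} | {3}.
The equivalence class containing 2 is {1,2,5,9}, of size 4.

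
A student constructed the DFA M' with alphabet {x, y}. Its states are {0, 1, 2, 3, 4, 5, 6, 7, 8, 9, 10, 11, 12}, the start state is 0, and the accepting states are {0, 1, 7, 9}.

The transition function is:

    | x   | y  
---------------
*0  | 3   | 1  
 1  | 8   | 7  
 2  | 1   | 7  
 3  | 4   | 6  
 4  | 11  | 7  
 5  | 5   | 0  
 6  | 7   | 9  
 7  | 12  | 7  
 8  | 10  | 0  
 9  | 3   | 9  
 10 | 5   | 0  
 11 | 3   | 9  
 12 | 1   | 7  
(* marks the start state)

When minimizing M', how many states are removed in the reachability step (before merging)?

No path from 0 leads to 2; the other 12 states are all reachable.

1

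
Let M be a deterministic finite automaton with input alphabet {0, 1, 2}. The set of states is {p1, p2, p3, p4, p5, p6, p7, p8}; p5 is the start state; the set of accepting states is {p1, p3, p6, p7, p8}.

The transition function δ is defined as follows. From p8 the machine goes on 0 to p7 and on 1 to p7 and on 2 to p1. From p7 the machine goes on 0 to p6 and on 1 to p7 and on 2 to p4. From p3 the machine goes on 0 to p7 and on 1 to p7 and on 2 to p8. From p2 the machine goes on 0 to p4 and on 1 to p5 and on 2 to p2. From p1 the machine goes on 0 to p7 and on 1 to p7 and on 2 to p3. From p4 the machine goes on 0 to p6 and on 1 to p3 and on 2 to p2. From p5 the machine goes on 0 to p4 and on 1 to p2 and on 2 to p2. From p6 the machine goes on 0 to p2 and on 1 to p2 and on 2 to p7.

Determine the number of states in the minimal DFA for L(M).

5

Every state is reachable, so we keep all 8.
P0 = {p1,p3,p6,p7,p8} | {p2,p4,p5}.
On input 0, block {p1,p3,p6,p7,p8} splits into {p1,p3,p7,p8} and {p6}.
Refine {p1,p3,p7,p8} on symbol 0: members go to different blocks, giving {p1,p3,p8} and {p7}.
Refine {p2,p4,p5} on symbol 0: members go to different blocks, giving {p2,p5} and {p4}.
The partition is now stable with 5 blocks: {p1,p3,p8} | {p2,p5} | {p6} | {p7} | {p4}.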